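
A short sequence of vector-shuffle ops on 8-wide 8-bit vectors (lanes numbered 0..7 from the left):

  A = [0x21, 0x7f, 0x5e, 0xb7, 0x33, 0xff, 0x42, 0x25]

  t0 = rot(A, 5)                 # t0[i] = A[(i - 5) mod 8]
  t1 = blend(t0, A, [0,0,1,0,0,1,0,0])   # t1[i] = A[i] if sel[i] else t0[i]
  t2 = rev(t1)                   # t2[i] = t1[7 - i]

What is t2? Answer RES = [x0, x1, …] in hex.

  t0: b7 33 ff 42 25 21 7f 5e
  t1: b7 33 5e 42 25 ff 7f 5e
  t2: 5e 7f ff 25 42 5e 33 b7

RES = [ 0x5e  0x7f  0xff  0x25  0x42  0x5e  0x33  0xb7 ]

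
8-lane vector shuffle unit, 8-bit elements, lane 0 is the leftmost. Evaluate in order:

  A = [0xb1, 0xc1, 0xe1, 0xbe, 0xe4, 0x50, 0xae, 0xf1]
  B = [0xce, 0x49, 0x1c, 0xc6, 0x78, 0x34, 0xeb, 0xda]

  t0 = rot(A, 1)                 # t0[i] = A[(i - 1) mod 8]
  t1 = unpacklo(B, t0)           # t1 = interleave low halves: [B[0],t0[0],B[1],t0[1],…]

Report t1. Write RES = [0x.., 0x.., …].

  t0: f1 b1 c1 e1 be e4 50 ae
  t1: ce f1 49 b1 1c c1 c6 e1

RES = [ 0xce  0xf1  0x49  0xb1  0x1c  0xc1  0xc6  0xe1 ]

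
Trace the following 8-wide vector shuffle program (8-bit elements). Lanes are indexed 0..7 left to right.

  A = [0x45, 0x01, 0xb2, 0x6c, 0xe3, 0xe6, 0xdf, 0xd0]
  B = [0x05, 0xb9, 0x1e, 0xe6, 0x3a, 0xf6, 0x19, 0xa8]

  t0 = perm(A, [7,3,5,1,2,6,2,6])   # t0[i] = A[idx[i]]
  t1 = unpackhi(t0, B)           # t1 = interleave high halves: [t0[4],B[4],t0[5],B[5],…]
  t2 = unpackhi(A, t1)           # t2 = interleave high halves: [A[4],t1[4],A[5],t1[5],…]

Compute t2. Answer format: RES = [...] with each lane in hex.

RES = [0xe3, 0xb2, 0xe6, 0x19, 0xdf, 0xdf, 0xd0, 0xa8]

t0 = [0xd0, 0x6c, 0xe6, 0x01, 0xb2, 0xdf, 0xb2, 0xdf]
t1 = [0xb2, 0x3a, 0xdf, 0xf6, 0xb2, 0x19, 0xdf, 0xa8]
t2 = [0xe3, 0xb2, 0xe6, 0x19, 0xdf, 0xdf, 0xd0, 0xa8]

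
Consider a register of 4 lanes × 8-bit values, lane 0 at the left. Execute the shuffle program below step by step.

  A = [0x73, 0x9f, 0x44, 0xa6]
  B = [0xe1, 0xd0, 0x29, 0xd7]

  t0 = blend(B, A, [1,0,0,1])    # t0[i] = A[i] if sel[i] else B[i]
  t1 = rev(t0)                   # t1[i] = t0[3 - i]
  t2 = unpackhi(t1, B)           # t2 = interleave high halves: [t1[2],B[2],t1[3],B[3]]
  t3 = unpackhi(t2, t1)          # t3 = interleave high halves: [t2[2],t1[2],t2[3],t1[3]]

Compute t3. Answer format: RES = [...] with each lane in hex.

→ t0 |73|d0|29|a6|
→ t1 |a6|29|d0|73|
→ t2 |d0|29|73|d7|
→ t3 |73|d0|d7|73|

RES = [0x73, 0xd0, 0xd7, 0x73]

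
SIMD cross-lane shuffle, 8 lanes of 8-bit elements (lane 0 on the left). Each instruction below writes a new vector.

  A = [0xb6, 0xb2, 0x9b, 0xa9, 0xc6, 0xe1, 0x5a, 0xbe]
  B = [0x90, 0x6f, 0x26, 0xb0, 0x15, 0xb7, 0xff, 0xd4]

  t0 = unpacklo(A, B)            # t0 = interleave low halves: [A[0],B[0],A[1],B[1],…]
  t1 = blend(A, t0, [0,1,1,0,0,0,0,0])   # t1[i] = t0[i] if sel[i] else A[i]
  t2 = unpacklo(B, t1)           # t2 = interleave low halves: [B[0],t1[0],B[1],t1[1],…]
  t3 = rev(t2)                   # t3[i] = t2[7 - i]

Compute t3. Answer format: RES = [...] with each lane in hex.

RES = [0xa9, 0xb0, 0xb2, 0x26, 0x90, 0x6f, 0xb6, 0x90]

  t0: b6 90 b2 6f 9b 26 a9 b0
  t1: b6 90 b2 a9 c6 e1 5a be
  t2: 90 b6 6f 90 26 b2 b0 a9
  t3: a9 b0 b2 26 90 6f b6 90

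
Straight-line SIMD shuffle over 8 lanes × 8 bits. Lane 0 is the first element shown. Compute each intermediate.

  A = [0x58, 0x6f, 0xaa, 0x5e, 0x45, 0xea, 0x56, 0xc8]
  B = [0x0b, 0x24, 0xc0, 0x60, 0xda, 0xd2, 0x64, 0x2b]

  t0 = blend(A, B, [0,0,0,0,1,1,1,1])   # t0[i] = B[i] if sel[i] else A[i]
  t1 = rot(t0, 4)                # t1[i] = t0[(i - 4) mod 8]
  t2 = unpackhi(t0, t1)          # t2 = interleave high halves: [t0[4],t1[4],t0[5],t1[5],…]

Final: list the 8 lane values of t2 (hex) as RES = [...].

RES = [ 0xda  0x58  0xd2  0x6f  0x64  0xaa  0x2b  0x5e ]

  t0: 58 6f aa 5e da d2 64 2b
  t1: da d2 64 2b 58 6f aa 5e
  t2: da 58 d2 6f 64 aa 2b 5e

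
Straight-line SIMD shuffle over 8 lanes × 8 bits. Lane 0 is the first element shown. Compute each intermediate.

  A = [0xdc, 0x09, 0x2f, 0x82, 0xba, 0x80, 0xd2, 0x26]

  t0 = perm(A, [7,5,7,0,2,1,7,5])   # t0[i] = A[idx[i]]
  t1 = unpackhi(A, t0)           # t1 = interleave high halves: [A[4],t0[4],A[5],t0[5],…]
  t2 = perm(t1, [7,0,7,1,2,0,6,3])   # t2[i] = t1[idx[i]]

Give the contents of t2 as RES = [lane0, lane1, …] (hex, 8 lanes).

→ t0 |26|80|26|dc|2f|09|26|80|
→ t1 |ba|2f|80|09|d2|26|26|80|
→ t2 |80|ba|80|2f|80|ba|26|09|

RES = [ 0x80  0xba  0x80  0x2f  0x80  0xba  0x26  0x09 ]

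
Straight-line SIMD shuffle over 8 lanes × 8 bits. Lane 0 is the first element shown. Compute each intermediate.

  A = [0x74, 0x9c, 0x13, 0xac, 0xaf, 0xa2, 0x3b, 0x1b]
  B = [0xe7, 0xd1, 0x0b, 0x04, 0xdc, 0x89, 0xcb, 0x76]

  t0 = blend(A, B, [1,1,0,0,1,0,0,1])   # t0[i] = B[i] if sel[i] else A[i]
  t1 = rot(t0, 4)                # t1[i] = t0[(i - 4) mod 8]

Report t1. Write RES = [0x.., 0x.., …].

RES = [ 0xdc  0xa2  0x3b  0x76  0xe7  0xd1  0x13  0xac ]

  t0: e7 d1 13 ac dc a2 3b 76
  t1: dc a2 3b 76 e7 d1 13 ac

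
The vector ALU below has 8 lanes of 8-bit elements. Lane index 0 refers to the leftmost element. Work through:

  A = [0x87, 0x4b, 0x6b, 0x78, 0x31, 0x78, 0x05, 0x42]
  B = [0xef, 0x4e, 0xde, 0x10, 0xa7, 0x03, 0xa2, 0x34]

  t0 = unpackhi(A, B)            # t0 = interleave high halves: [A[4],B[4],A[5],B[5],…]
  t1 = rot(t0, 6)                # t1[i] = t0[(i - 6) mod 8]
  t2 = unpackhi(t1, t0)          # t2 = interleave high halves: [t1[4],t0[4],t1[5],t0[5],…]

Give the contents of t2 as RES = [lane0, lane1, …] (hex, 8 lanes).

RES = [ 0x42  0x05  0x34  0xa2  0x31  0x42  0xa7  0x34 ]

→ t0 |31|a7|78|03|05|a2|42|34|
→ t1 |78|03|05|a2|42|34|31|a7|
→ t2 |42|05|34|a2|31|42|a7|34|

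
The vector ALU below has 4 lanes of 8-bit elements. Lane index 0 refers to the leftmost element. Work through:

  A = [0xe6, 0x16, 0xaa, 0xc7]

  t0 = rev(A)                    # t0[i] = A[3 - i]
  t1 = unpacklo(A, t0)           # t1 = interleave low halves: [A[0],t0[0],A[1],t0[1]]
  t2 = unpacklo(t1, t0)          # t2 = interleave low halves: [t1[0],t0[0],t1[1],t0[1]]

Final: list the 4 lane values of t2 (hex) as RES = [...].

RES = [0xe6, 0xc7, 0xc7, 0xaa]

t0 = [0xc7, 0xaa, 0x16, 0xe6]
t1 = [0xe6, 0xc7, 0x16, 0xaa]
t2 = [0xe6, 0xc7, 0xc7, 0xaa]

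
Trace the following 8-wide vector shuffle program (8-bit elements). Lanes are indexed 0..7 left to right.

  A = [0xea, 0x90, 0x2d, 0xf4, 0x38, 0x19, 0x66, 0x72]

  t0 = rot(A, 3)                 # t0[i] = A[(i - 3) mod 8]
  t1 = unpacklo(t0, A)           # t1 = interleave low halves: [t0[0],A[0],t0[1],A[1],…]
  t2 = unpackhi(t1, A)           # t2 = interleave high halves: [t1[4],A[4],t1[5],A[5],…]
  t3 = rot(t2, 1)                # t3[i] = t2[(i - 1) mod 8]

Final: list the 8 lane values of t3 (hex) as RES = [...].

RES = [ 0x72  0x72  0x38  0x2d  0x19  0xea  0x66  0xf4 ]

  t0: 19 66 72 ea 90 2d f4 38
  t1: 19 ea 66 90 72 2d ea f4
  t2: 72 38 2d 19 ea 66 f4 72
  t3: 72 72 38 2d 19 ea 66 f4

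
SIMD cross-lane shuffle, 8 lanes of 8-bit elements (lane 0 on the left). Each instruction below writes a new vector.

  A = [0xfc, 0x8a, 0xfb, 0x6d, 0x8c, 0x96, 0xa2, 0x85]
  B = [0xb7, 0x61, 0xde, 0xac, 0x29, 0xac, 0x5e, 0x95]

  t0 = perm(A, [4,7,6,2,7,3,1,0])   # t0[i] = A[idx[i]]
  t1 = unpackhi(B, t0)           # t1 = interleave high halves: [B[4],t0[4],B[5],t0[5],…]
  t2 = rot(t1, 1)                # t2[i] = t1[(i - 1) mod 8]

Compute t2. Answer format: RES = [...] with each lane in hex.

RES = [ 0xfc  0x29  0x85  0xac  0x6d  0x5e  0x8a  0x95 ]

→ t0 |8c|85|a2|fb|85|6d|8a|fc|
→ t1 |29|85|ac|6d|5e|8a|95|fc|
→ t2 |fc|29|85|ac|6d|5e|8a|95|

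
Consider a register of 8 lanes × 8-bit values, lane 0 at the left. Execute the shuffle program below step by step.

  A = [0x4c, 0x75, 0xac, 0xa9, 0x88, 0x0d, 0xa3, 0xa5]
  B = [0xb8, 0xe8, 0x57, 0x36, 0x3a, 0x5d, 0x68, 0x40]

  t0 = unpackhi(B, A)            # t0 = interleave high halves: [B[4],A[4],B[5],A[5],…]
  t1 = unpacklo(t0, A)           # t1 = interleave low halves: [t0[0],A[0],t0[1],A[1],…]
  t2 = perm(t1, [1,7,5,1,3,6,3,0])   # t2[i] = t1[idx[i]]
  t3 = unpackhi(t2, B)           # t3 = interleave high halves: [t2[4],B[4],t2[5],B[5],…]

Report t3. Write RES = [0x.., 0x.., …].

t0 = [0x3a, 0x88, 0x5d, 0x0d, 0x68, 0xa3, 0x40, 0xa5]
t1 = [0x3a, 0x4c, 0x88, 0x75, 0x5d, 0xac, 0x0d, 0xa9]
t2 = [0x4c, 0xa9, 0xac, 0x4c, 0x75, 0x0d, 0x75, 0x3a]
t3 = [0x75, 0x3a, 0x0d, 0x5d, 0x75, 0x68, 0x3a, 0x40]

RES = [ 0x75  0x3a  0x0d  0x5d  0x75  0x68  0x3a  0x40 ]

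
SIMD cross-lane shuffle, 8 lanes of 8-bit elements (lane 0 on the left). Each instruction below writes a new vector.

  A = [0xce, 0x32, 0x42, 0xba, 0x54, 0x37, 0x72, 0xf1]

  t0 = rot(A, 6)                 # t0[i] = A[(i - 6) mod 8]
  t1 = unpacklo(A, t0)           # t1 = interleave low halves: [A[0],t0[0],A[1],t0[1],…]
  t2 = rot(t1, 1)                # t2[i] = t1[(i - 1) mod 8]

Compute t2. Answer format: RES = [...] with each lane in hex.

RES = [0x37, 0xce, 0x42, 0x32, 0xba, 0x42, 0x54, 0xba]

  t0: 42 ba 54 37 72 f1 ce 32
  t1: ce 42 32 ba 42 54 ba 37
  t2: 37 ce 42 32 ba 42 54 ba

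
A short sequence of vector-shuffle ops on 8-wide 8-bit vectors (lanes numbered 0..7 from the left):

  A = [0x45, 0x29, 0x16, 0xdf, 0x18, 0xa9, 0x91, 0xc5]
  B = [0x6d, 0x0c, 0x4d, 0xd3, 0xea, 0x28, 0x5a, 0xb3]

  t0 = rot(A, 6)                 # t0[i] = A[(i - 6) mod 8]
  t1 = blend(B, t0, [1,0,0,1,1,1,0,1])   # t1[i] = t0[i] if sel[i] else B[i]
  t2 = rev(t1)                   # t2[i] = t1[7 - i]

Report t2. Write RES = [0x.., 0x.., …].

t0 = [0x16, 0xdf, 0x18, 0xa9, 0x91, 0xc5, 0x45, 0x29]
t1 = [0x16, 0x0c, 0x4d, 0xa9, 0x91, 0xc5, 0x5a, 0x29]
t2 = [0x29, 0x5a, 0xc5, 0x91, 0xa9, 0x4d, 0x0c, 0x16]

RES = [0x29, 0x5a, 0xc5, 0x91, 0xa9, 0x4d, 0x0c, 0x16]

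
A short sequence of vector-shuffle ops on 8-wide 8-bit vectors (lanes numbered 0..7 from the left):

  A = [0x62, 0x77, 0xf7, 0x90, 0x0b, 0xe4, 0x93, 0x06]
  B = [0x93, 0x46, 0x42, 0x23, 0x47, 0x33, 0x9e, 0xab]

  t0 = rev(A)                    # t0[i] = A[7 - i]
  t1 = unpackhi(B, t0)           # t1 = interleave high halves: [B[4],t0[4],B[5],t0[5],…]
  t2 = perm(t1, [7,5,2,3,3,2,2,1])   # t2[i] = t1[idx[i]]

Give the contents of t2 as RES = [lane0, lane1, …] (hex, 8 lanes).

t0 = [0x06, 0x93, 0xe4, 0x0b, 0x90, 0xf7, 0x77, 0x62]
t1 = [0x47, 0x90, 0x33, 0xf7, 0x9e, 0x77, 0xab, 0x62]
t2 = [0x62, 0x77, 0x33, 0xf7, 0xf7, 0x33, 0x33, 0x90]

RES = [ 0x62  0x77  0x33  0xf7  0xf7  0x33  0x33  0x90 ]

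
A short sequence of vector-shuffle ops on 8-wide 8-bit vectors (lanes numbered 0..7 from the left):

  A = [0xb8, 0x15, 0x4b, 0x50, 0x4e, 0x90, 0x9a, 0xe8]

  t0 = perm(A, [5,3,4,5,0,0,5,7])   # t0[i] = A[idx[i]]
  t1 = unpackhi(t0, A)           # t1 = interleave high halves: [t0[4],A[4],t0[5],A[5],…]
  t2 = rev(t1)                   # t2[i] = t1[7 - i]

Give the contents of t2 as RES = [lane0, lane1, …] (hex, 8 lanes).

t0 = [0x90, 0x50, 0x4e, 0x90, 0xb8, 0xb8, 0x90, 0xe8]
t1 = [0xb8, 0x4e, 0xb8, 0x90, 0x90, 0x9a, 0xe8, 0xe8]
t2 = [0xe8, 0xe8, 0x9a, 0x90, 0x90, 0xb8, 0x4e, 0xb8]

RES = [0xe8, 0xe8, 0x9a, 0x90, 0x90, 0xb8, 0x4e, 0xb8]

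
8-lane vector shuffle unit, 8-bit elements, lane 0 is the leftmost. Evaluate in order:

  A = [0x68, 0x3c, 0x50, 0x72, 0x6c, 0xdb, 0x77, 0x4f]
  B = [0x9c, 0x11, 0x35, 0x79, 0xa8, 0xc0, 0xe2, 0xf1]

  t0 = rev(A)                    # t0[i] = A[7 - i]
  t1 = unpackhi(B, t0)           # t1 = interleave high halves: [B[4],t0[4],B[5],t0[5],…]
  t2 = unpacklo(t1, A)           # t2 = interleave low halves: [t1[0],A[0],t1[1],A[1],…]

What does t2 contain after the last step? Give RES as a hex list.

RES = [ 0xa8  0x68  0x72  0x3c  0xc0  0x50  0x50  0x72 ]

t0 = [0x4f, 0x77, 0xdb, 0x6c, 0x72, 0x50, 0x3c, 0x68]
t1 = [0xa8, 0x72, 0xc0, 0x50, 0xe2, 0x3c, 0xf1, 0x68]
t2 = [0xa8, 0x68, 0x72, 0x3c, 0xc0, 0x50, 0x50, 0x72]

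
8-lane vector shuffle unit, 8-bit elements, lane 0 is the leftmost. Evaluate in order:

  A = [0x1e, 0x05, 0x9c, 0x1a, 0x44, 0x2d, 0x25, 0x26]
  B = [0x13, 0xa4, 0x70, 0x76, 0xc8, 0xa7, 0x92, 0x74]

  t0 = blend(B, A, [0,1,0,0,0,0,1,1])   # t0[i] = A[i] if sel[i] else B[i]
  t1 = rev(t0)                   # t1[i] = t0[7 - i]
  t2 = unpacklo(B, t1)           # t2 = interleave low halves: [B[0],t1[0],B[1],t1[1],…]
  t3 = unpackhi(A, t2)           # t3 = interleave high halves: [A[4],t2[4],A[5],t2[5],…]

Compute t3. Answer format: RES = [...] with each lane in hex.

t0 = [0x13, 0x05, 0x70, 0x76, 0xc8, 0xa7, 0x25, 0x26]
t1 = [0x26, 0x25, 0xa7, 0xc8, 0x76, 0x70, 0x05, 0x13]
t2 = [0x13, 0x26, 0xa4, 0x25, 0x70, 0xa7, 0x76, 0xc8]
t3 = [0x44, 0x70, 0x2d, 0xa7, 0x25, 0x76, 0x26, 0xc8]

RES = [0x44, 0x70, 0x2d, 0xa7, 0x25, 0x76, 0x26, 0xc8]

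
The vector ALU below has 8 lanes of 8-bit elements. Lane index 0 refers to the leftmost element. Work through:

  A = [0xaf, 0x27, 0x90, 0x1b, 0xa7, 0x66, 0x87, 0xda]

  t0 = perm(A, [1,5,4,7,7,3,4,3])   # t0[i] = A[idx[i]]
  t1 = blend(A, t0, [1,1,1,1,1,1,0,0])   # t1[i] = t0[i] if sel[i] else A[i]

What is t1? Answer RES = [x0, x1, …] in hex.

RES = [0x27, 0x66, 0xa7, 0xda, 0xda, 0x1b, 0x87, 0xda]

  t0: 27 66 a7 da da 1b a7 1b
  t1: 27 66 a7 da da 1b 87 da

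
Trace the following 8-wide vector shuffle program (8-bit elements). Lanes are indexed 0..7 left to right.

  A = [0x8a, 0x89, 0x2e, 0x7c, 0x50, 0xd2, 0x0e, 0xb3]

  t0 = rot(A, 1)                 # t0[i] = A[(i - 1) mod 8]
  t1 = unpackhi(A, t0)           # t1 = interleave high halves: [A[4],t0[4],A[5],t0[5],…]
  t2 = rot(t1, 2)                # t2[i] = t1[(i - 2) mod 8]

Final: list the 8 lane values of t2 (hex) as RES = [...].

RES = [0xb3, 0x0e, 0x50, 0x7c, 0xd2, 0x50, 0x0e, 0xd2]

→ t0 |b3|8a|89|2e|7c|50|d2|0e|
→ t1 |50|7c|d2|50|0e|d2|b3|0e|
→ t2 |b3|0e|50|7c|d2|50|0e|d2|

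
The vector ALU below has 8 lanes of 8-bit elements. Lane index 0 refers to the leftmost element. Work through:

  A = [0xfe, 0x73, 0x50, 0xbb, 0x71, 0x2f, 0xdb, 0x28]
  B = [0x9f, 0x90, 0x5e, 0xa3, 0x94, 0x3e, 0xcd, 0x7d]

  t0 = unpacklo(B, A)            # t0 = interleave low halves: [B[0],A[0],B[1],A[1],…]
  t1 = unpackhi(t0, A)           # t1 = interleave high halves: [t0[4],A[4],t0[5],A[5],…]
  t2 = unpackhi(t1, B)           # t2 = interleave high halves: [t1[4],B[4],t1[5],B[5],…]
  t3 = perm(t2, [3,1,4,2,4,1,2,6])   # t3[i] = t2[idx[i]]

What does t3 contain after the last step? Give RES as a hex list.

RES = [0x3e, 0x94, 0xbb, 0xdb, 0xbb, 0x94, 0xdb, 0x28]

  t0: 9f fe 90 73 5e 50 a3 bb
  t1: 5e 71 50 2f a3 db bb 28
  t2: a3 94 db 3e bb cd 28 7d
  t3: 3e 94 bb db bb 94 db 28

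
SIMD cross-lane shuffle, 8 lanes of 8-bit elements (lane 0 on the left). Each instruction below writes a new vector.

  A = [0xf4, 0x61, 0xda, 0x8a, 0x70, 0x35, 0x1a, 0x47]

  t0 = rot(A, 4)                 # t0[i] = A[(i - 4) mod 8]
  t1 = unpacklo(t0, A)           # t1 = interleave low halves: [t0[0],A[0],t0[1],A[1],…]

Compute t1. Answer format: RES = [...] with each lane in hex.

RES = [ 0x70  0xf4  0x35  0x61  0x1a  0xda  0x47  0x8a ]

→ t0 |70|35|1a|47|f4|61|da|8a|
→ t1 |70|f4|35|61|1a|da|47|8a|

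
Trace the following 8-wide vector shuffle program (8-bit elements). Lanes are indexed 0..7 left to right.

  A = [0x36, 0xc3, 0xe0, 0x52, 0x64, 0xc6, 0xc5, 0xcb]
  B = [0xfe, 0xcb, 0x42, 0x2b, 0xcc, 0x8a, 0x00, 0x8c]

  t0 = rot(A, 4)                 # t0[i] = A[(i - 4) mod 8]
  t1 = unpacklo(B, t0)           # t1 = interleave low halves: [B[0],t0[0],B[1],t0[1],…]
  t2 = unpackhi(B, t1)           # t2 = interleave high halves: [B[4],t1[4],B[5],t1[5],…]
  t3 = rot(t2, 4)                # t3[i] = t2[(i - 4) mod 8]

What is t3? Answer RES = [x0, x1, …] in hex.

t0 = [0x64, 0xc6, 0xc5, 0xcb, 0x36, 0xc3, 0xe0, 0x52]
t1 = [0xfe, 0x64, 0xcb, 0xc6, 0x42, 0xc5, 0x2b, 0xcb]
t2 = [0xcc, 0x42, 0x8a, 0xc5, 0x00, 0x2b, 0x8c, 0xcb]
t3 = [0x00, 0x2b, 0x8c, 0xcb, 0xcc, 0x42, 0x8a, 0xc5]

RES = [0x00, 0x2b, 0x8c, 0xcb, 0xcc, 0x42, 0x8a, 0xc5]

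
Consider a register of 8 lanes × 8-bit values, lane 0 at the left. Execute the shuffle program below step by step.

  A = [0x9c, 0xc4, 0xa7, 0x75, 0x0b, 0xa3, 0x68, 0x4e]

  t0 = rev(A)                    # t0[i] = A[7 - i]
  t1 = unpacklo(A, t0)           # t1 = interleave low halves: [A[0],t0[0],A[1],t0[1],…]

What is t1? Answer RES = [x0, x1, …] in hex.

RES = [0x9c, 0x4e, 0xc4, 0x68, 0xa7, 0xa3, 0x75, 0x0b]

  t0: 4e 68 a3 0b 75 a7 c4 9c
  t1: 9c 4e c4 68 a7 a3 75 0b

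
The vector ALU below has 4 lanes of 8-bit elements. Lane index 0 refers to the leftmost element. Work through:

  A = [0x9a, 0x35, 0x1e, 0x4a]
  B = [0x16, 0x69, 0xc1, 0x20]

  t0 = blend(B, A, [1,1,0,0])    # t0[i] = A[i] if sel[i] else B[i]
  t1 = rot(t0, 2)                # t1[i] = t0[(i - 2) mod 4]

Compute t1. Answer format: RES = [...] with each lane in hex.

→ t0 |9a|35|c1|20|
→ t1 |c1|20|9a|35|

RES = [0xc1, 0x20, 0x9a, 0x35]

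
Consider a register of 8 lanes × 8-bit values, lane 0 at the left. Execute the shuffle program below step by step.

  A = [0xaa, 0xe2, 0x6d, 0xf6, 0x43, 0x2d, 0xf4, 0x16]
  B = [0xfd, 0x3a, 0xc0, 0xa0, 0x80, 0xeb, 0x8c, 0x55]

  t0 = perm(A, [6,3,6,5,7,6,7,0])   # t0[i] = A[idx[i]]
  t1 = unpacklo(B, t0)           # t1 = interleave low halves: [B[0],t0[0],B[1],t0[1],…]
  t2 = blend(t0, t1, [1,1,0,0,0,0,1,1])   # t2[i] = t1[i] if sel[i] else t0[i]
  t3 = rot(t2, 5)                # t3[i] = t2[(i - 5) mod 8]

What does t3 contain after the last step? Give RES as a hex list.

RES = [0x2d, 0x16, 0xf4, 0xa0, 0x2d, 0xfd, 0xf4, 0xf4]

→ t0 |f4|f6|f4|2d|16|f4|16|aa|
→ t1 |fd|f4|3a|f6|c0|f4|a0|2d|
→ t2 |fd|f4|f4|2d|16|f4|a0|2d|
→ t3 |2d|16|f4|a0|2d|fd|f4|f4|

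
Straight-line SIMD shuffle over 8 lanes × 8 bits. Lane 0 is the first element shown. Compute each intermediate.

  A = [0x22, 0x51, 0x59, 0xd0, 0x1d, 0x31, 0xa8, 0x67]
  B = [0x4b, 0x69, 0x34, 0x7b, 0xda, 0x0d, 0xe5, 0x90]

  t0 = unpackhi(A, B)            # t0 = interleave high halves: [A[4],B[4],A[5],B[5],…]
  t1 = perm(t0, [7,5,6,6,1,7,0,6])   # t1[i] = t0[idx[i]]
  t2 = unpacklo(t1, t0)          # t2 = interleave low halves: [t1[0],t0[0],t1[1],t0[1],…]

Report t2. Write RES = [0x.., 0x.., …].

→ t0 |1d|da|31|0d|a8|e5|67|90|
→ t1 |90|e5|67|67|da|90|1d|67|
→ t2 |90|1d|e5|da|67|31|67|0d|

RES = [0x90, 0x1d, 0xe5, 0xda, 0x67, 0x31, 0x67, 0x0d]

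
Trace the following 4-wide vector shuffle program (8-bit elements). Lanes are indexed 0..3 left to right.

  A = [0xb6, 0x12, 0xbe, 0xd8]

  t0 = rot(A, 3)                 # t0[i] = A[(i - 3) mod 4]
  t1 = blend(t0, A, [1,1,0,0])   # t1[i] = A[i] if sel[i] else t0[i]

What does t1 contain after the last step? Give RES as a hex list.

RES = [ 0xb6  0x12  0xd8  0xb6 ]

t0 = [0x12, 0xbe, 0xd8, 0xb6]
t1 = [0xb6, 0x12, 0xd8, 0xb6]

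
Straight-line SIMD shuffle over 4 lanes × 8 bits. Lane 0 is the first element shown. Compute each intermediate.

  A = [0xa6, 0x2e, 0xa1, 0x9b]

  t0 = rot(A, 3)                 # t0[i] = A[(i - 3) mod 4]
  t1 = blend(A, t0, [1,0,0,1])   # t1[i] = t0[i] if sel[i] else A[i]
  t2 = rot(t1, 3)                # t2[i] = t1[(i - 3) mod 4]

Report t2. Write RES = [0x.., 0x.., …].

→ t0 |2e|a1|9b|a6|
→ t1 |2e|2e|a1|a6|
→ t2 |2e|a1|a6|2e|

RES = [ 0x2e  0xa1  0xa6  0x2e ]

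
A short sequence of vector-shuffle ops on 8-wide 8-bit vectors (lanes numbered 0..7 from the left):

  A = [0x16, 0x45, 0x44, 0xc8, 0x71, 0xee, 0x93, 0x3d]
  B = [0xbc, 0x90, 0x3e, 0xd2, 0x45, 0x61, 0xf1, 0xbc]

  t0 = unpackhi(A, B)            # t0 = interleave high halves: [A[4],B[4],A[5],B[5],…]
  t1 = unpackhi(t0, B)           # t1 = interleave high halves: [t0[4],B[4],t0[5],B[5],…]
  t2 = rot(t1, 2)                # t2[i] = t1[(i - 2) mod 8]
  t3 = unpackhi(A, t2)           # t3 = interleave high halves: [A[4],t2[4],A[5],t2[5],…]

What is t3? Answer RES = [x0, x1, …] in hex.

RES = [ 0x71  0xf1  0xee  0x61  0x93  0x3d  0x3d  0xf1 ]

→ t0 |71|45|ee|61|93|f1|3d|bc|
→ t1 |93|45|f1|61|3d|f1|bc|bc|
→ t2 |bc|bc|93|45|f1|61|3d|f1|
→ t3 |71|f1|ee|61|93|3d|3d|f1|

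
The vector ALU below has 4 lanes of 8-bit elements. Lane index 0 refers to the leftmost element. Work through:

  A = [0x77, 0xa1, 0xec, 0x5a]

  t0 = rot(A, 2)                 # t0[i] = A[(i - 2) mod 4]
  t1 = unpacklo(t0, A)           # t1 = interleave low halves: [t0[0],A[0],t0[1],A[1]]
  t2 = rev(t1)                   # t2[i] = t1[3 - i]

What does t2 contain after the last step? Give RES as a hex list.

RES = [ 0xa1  0x5a  0x77  0xec ]

t0 = [0xec, 0x5a, 0x77, 0xa1]
t1 = [0xec, 0x77, 0x5a, 0xa1]
t2 = [0xa1, 0x5a, 0x77, 0xec]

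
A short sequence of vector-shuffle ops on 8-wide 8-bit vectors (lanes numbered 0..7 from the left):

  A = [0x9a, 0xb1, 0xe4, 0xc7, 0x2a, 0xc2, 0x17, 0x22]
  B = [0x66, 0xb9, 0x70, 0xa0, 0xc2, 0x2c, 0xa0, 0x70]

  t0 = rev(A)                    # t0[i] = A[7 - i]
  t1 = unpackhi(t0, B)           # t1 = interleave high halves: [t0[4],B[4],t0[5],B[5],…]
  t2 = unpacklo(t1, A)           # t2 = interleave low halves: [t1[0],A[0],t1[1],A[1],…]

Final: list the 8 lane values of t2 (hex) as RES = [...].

t0 = [0x22, 0x17, 0xc2, 0x2a, 0xc7, 0xe4, 0xb1, 0x9a]
t1 = [0xc7, 0xc2, 0xe4, 0x2c, 0xb1, 0xa0, 0x9a, 0x70]
t2 = [0xc7, 0x9a, 0xc2, 0xb1, 0xe4, 0xe4, 0x2c, 0xc7]

RES = [0xc7, 0x9a, 0xc2, 0xb1, 0xe4, 0xe4, 0x2c, 0xc7]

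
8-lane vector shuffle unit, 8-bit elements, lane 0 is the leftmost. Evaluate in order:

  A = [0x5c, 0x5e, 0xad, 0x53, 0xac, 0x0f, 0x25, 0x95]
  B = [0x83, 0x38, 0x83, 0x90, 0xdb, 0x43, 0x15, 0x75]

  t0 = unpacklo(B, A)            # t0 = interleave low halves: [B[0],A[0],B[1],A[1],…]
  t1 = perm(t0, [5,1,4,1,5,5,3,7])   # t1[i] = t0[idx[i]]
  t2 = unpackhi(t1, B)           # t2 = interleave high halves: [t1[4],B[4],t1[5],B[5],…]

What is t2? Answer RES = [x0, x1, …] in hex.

RES = [0xad, 0xdb, 0xad, 0x43, 0x5e, 0x15, 0x53, 0x75]

→ t0 |83|5c|38|5e|83|ad|90|53|
→ t1 |ad|5c|83|5c|ad|ad|5e|53|
→ t2 |ad|db|ad|43|5e|15|53|75|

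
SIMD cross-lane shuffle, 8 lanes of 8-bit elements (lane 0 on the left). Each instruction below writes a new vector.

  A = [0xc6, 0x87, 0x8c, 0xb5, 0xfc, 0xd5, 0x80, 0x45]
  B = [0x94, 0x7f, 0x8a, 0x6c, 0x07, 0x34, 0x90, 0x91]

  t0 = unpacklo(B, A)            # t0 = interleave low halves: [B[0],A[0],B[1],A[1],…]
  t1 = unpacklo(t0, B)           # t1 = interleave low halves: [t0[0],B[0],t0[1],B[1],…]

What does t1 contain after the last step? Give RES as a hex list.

  t0: 94 c6 7f 87 8a 8c 6c b5
  t1: 94 94 c6 7f 7f 8a 87 6c

RES = [0x94, 0x94, 0xc6, 0x7f, 0x7f, 0x8a, 0x87, 0x6c]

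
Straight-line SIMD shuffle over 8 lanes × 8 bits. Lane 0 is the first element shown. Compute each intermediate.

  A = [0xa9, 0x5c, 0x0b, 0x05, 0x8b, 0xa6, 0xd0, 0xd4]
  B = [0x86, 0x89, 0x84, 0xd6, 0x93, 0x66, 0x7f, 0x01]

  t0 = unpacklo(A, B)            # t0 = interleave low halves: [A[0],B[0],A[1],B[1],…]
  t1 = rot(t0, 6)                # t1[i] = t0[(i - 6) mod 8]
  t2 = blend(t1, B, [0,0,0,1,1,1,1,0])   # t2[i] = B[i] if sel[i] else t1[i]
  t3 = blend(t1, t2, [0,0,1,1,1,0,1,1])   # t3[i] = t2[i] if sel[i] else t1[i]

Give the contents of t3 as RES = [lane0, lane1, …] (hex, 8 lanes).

RES = [0x5c, 0x89, 0x0b, 0xd6, 0x93, 0xd6, 0x7f, 0x86]

  t0: a9 86 5c 89 0b 84 05 d6
  t1: 5c 89 0b 84 05 d6 a9 86
  t2: 5c 89 0b d6 93 66 7f 86
  t3: 5c 89 0b d6 93 d6 7f 86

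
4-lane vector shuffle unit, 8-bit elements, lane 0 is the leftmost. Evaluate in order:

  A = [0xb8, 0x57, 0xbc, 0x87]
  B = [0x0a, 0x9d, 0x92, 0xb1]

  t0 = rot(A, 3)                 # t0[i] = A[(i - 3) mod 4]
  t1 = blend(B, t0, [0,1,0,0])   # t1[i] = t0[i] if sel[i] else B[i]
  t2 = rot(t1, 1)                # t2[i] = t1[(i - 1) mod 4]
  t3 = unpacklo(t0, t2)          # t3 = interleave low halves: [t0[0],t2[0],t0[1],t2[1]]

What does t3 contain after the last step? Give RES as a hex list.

RES = [0x57, 0xb1, 0xbc, 0x0a]

→ t0 |57|bc|87|b8|
→ t1 |0a|bc|92|b1|
→ t2 |b1|0a|bc|92|
→ t3 |57|b1|bc|0a|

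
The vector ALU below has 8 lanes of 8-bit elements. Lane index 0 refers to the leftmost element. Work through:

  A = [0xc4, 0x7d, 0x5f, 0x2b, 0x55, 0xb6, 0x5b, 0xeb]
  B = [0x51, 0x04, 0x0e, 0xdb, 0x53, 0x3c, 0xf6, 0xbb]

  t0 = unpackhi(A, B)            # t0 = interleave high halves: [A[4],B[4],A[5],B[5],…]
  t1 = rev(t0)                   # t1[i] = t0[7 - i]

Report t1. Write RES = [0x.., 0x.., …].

RES = [0xbb, 0xeb, 0xf6, 0x5b, 0x3c, 0xb6, 0x53, 0x55]

t0 = [0x55, 0x53, 0xb6, 0x3c, 0x5b, 0xf6, 0xeb, 0xbb]
t1 = [0xbb, 0xeb, 0xf6, 0x5b, 0x3c, 0xb6, 0x53, 0x55]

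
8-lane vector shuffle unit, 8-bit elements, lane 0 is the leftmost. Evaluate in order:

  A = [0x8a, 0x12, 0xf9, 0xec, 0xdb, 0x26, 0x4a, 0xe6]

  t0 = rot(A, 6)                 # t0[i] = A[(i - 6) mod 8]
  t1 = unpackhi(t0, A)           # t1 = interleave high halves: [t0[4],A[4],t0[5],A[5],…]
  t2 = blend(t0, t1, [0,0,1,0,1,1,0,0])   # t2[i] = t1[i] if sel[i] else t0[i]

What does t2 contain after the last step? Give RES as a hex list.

  t0: f9 ec db 26 4a e6 8a 12
  t1: 4a db e6 26 8a 4a 12 e6
  t2: f9 ec e6 26 8a 4a 8a 12

RES = [ 0xf9  0xec  0xe6  0x26  0x8a  0x4a  0x8a  0x12 ]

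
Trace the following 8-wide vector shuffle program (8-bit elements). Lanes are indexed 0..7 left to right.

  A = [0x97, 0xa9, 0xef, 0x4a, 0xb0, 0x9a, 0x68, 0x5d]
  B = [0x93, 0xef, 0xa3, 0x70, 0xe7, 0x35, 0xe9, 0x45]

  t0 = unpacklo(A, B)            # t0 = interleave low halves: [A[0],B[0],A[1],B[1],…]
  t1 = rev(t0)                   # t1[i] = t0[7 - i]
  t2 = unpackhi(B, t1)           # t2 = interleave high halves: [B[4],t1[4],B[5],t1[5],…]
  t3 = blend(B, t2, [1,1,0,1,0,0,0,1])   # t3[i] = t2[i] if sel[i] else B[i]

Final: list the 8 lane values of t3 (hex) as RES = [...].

→ t0 |97|93|a9|ef|ef|a3|4a|70|
→ t1 |70|4a|a3|ef|ef|a9|93|97|
→ t2 |e7|ef|35|a9|e9|93|45|97|
→ t3 |e7|ef|a3|a9|e7|35|e9|97|

RES = [ 0xe7  0xef  0xa3  0xa9  0xe7  0x35  0xe9  0x97 ]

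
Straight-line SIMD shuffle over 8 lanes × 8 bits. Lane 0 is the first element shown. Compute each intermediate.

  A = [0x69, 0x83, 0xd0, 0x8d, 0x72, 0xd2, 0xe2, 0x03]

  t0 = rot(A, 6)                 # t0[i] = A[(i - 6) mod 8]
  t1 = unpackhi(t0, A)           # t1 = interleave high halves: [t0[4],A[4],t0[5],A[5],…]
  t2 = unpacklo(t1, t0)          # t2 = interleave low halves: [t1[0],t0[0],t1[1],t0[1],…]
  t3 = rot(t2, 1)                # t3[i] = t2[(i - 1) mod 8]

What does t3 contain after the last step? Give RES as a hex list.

RES = [ 0xd2  0xe2  0xd0  0x72  0x8d  0x03  0x72  0xd2 ]

t0 = [0xd0, 0x8d, 0x72, 0xd2, 0xe2, 0x03, 0x69, 0x83]
t1 = [0xe2, 0x72, 0x03, 0xd2, 0x69, 0xe2, 0x83, 0x03]
t2 = [0xe2, 0xd0, 0x72, 0x8d, 0x03, 0x72, 0xd2, 0xd2]
t3 = [0xd2, 0xe2, 0xd0, 0x72, 0x8d, 0x03, 0x72, 0xd2]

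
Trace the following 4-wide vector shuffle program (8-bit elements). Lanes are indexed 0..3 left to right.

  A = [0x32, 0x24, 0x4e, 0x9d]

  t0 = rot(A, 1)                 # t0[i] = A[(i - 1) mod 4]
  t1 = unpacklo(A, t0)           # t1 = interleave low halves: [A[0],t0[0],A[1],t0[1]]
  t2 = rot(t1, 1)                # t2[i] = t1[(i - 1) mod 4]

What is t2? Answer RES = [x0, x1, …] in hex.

RES = [0x32, 0x32, 0x9d, 0x24]

  t0: 9d 32 24 4e
  t1: 32 9d 24 32
  t2: 32 32 9d 24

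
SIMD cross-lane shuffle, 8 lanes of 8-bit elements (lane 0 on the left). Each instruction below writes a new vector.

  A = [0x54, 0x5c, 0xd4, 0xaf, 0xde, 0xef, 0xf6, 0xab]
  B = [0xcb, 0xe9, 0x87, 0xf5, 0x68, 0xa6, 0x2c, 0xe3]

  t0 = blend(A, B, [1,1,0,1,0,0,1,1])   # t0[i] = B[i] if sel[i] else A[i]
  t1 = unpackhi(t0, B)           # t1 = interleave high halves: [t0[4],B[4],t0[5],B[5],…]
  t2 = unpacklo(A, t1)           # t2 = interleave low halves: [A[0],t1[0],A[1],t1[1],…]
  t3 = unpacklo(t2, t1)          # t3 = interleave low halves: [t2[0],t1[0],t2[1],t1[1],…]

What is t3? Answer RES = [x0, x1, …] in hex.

  t0: cb e9 d4 f5 de ef 2c e3
  t1: de 68 ef a6 2c 2c e3 e3
  t2: 54 de 5c 68 d4 ef af a6
  t3: 54 de de 68 5c ef 68 a6

RES = [ 0x54  0xde  0xde  0x68  0x5c  0xef  0x68  0xa6 ]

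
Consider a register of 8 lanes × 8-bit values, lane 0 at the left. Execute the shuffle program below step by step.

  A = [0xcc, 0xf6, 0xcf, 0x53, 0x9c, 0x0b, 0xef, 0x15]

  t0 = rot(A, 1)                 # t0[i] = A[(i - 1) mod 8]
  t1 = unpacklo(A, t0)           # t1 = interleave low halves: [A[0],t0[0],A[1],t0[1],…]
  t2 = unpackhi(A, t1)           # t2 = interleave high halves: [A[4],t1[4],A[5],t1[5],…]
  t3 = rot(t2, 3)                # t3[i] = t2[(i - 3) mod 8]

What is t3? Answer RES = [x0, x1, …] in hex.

RES = [0x53, 0x15, 0xcf, 0x9c, 0xcf, 0x0b, 0xf6, 0xef]

t0 = [0x15, 0xcc, 0xf6, 0xcf, 0x53, 0x9c, 0x0b, 0xef]
t1 = [0xcc, 0x15, 0xf6, 0xcc, 0xcf, 0xf6, 0x53, 0xcf]
t2 = [0x9c, 0xcf, 0x0b, 0xf6, 0xef, 0x53, 0x15, 0xcf]
t3 = [0x53, 0x15, 0xcf, 0x9c, 0xcf, 0x0b, 0xf6, 0xef]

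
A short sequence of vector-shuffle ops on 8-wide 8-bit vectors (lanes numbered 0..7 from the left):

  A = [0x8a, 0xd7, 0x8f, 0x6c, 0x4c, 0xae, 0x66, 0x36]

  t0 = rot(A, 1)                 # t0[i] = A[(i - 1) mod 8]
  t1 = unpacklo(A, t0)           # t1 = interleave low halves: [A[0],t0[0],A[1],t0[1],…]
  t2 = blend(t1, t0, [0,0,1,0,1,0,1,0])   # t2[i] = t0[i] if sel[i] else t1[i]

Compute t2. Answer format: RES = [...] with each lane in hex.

→ t0 |36|8a|d7|8f|6c|4c|ae|66|
→ t1 |8a|36|d7|8a|8f|d7|6c|8f|
→ t2 |8a|36|d7|8a|6c|d7|ae|8f|

RES = [ 0x8a  0x36  0xd7  0x8a  0x6c  0xd7  0xae  0x8f ]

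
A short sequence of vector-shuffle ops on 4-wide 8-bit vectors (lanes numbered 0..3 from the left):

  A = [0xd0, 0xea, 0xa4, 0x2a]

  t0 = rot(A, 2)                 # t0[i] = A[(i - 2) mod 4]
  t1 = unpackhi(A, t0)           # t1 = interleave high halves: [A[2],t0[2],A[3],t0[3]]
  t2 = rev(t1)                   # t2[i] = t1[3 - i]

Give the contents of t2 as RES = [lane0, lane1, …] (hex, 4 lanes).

RES = [0xea, 0x2a, 0xd0, 0xa4]

t0 = [0xa4, 0x2a, 0xd0, 0xea]
t1 = [0xa4, 0xd0, 0x2a, 0xea]
t2 = [0xea, 0x2a, 0xd0, 0xa4]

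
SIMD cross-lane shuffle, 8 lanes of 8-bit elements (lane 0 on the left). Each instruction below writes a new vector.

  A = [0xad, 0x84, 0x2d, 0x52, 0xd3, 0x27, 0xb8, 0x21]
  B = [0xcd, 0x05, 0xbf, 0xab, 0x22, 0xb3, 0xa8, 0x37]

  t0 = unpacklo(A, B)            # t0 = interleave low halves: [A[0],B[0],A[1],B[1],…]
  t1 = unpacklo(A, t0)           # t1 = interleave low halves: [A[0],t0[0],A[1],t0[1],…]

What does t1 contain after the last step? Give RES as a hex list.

RES = [0xad, 0xad, 0x84, 0xcd, 0x2d, 0x84, 0x52, 0x05]

  t0: ad cd 84 05 2d bf 52 ab
  t1: ad ad 84 cd 2d 84 52 05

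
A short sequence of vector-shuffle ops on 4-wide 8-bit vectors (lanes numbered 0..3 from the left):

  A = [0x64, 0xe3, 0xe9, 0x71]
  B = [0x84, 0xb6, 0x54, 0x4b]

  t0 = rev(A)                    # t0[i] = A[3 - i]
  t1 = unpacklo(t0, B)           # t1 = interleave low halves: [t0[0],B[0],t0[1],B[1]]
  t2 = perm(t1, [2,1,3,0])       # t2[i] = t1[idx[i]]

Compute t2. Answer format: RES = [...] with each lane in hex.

RES = [0xe9, 0x84, 0xb6, 0x71]

  t0: 71 e9 e3 64
  t1: 71 84 e9 b6
  t2: e9 84 b6 71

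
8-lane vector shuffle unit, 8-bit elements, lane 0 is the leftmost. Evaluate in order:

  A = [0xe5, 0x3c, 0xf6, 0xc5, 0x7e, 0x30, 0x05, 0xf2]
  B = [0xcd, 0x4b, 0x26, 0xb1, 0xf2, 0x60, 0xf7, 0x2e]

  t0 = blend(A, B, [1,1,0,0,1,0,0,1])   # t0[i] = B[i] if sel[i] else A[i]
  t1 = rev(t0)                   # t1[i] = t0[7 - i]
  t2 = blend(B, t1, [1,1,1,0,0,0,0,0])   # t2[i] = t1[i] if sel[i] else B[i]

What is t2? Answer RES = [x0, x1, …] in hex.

  t0: cd 4b f6 c5 f2 30 05 2e
  t1: 2e 05 30 f2 c5 f6 4b cd
  t2: 2e 05 30 b1 f2 60 f7 2e

RES = [0x2e, 0x05, 0x30, 0xb1, 0xf2, 0x60, 0xf7, 0x2e]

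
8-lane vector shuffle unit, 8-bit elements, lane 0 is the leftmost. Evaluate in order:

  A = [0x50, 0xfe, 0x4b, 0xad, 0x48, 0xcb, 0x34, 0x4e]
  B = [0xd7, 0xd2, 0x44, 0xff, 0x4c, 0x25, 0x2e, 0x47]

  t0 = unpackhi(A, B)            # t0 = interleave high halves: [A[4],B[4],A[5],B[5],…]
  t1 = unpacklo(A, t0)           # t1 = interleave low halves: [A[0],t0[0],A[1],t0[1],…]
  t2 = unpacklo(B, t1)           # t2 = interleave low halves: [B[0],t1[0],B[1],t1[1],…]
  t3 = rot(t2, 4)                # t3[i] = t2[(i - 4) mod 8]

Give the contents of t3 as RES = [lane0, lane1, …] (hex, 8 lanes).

RES = [ 0x44  0xfe  0xff  0x4c  0xd7  0x50  0xd2  0x48 ]

t0 = [0x48, 0x4c, 0xcb, 0x25, 0x34, 0x2e, 0x4e, 0x47]
t1 = [0x50, 0x48, 0xfe, 0x4c, 0x4b, 0xcb, 0xad, 0x25]
t2 = [0xd7, 0x50, 0xd2, 0x48, 0x44, 0xfe, 0xff, 0x4c]
t3 = [0x44, 0xfe, 0xff, 0x4c, 0xd7, 0x50, 0xd2, 0x48]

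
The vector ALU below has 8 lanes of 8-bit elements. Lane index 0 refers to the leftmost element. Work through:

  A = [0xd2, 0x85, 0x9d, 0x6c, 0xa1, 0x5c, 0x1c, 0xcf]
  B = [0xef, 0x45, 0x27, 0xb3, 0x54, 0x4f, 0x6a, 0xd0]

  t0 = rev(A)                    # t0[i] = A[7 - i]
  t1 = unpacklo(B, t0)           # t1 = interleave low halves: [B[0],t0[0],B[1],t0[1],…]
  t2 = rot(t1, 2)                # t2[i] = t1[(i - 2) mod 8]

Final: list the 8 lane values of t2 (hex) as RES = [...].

RES = [0xb3, 0xa1, 0xef, 0xcf, 0x45, 0x1c, 0x27, 0x5c]

→ t0 |cf|1c|5c|a1|6c|9d|85|d2|
→ t1 |ef|cf|45|1c|27|5c|b3|a1|
→ t2 |b3|a1|ef|cf|45|1c|27|5c|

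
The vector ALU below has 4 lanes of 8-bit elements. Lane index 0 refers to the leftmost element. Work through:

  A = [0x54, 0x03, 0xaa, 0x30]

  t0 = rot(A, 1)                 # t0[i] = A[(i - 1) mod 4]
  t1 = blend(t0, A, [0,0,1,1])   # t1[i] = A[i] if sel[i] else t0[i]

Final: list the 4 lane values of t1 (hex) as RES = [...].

RES = [0x30, 0x54, 0xaa, 0x30]

  t0: 30 54 03 aa
  t1: 30 54 aa 30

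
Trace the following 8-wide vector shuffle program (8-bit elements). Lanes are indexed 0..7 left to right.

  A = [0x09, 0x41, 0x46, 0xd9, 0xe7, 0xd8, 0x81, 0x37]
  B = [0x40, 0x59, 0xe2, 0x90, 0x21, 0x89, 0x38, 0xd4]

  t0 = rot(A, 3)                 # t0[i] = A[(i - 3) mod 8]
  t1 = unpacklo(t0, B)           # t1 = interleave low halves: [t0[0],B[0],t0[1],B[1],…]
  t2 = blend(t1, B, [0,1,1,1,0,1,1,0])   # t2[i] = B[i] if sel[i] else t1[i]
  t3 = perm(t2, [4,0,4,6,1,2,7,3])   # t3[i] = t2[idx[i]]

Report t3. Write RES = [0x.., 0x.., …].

  t0: d8 81 37 09 41 46 d9 e7
  t1: d8 40 81 59 37 e2 09 90
  t2: d8 59 e2 90 37 89 38 90
  t3: 37 d8 37 38 59 e2 90 90

RES = [0x37, 0xd8, 0x37, 0x38, 0x59, 0xe2, 0x90, 0x90]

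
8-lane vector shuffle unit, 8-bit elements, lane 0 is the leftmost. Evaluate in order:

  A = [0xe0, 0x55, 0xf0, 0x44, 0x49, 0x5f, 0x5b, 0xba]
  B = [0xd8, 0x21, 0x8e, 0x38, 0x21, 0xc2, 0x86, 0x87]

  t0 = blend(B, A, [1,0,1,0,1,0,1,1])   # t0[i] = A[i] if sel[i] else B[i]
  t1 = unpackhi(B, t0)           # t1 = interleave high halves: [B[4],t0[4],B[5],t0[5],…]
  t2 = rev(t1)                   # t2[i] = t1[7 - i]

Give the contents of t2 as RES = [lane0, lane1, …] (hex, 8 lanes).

  t0: e0 21 f0 38 49 c2 5b ba
  t1: 21 49 c2 c2 86 5b 87 ba
  t2: ba 87 5b 86 c2 c2 49 21

RES = [0xba, 0x87, 0x5b, 0x86, 0xc2, 0xc2, 0x49, 0x21]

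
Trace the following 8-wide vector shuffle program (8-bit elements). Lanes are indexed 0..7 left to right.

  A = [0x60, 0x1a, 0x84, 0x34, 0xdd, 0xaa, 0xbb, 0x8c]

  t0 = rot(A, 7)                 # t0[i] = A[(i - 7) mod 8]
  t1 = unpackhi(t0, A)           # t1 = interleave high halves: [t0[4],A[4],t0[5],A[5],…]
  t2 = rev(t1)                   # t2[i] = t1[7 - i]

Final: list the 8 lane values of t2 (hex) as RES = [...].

RES = [0x8c, 0x60, 0xbb, 0x8c, 0xaa, 0xbb, 0xdd, 0xaa]

t0 = [0x1a, 0x84, 0x34, 0xdd, 0xaa, 0xbb, 0x8c, 0x60]
t1 = [0xaa, 0xdd, 0xbb, 0xaa, 0x8c, 0xbb, 0x60, 0x8c]
t2 = [0x8c, 0x60, 0xbb, 0x8c, 0xaa, 0xbb, 0xdd, 0xaa]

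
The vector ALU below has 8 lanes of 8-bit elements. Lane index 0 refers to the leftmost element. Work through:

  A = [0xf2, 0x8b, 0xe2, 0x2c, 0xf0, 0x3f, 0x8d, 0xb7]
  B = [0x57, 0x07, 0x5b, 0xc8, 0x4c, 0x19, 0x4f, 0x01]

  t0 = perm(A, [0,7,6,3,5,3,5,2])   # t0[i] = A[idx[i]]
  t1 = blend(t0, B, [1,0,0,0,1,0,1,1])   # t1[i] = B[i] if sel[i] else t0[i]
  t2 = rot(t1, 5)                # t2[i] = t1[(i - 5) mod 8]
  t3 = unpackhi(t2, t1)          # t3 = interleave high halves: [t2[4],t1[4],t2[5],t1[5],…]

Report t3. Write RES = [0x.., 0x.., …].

RES = [0x01, 0x4c, 0x57, 0x2c, 0xb7, 0x4f, 0x8d, 0x01]

→ t0 |f2|b7|8d|2c|3f|2c|3f|e2|
→ t1 |57|b7|8d|2c|4c|2c|4f|01|
→ t2 |2c|4c|2c|4f|01|57|b7|8d|
→ t3 |01|4c|57|2c|b7|4f|8d|01|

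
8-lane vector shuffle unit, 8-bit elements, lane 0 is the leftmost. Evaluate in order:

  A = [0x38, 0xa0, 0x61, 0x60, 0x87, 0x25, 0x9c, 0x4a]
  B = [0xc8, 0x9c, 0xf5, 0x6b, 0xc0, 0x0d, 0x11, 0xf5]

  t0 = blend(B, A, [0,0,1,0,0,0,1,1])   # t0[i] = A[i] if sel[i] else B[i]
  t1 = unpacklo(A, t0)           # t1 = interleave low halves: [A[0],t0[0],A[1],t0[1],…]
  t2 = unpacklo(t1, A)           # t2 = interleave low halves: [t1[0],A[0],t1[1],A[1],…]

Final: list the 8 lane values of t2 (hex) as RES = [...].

  t0: c8 9c 61 6b c0 0d 9c 4a
  t1: 38 c8 a0 9c 61 61 60 6b
  t2: 38 38 c8 a0 a0 61 9c 60

RES = [ 0x38  0x38  0xc8  0xa0  0xa0  0x61  0x9c  0x60 ]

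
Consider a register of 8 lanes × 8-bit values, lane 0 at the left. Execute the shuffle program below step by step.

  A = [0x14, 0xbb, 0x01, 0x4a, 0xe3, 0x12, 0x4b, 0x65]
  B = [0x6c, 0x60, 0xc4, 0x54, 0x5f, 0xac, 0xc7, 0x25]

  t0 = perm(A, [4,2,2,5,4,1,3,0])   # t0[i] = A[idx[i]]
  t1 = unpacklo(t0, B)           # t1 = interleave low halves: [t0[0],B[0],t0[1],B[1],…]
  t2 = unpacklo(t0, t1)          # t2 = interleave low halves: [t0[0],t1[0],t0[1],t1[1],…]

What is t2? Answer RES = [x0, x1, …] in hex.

RES = [ 0xe3  0xe3  0x01  0x6c  0x01  0x01  0x12  0x60 ]

  t0: e3 01 01 12 e3 bb 4a 14
  t1: e3 6c 01 60 01 c4 12 54
  t2: e3 e3 01 6c 01 01 12 60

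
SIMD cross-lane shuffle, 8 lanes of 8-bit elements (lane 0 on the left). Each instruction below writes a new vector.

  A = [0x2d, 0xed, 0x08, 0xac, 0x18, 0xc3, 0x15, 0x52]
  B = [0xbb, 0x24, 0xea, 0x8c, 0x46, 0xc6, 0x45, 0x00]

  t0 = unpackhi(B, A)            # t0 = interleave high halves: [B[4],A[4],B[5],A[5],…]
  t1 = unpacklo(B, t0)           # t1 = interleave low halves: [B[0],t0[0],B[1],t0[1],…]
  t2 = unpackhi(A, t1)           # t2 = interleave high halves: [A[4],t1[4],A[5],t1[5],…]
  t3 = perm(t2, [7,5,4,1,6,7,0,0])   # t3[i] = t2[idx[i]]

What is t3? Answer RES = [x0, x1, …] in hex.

RES = [ 0xc3  0x8c  0x15  0xea  0x52  0xc3  0x18  0x18 ]

  t0: 46 18 c6 c3 45 15 00 52
  t1: bb 46 24 18 ea c6 8c c3
  t2: 18 ea c3 c6 15 8c 52 c3
  t3: c3 8c 15 ea 52 c3 18 18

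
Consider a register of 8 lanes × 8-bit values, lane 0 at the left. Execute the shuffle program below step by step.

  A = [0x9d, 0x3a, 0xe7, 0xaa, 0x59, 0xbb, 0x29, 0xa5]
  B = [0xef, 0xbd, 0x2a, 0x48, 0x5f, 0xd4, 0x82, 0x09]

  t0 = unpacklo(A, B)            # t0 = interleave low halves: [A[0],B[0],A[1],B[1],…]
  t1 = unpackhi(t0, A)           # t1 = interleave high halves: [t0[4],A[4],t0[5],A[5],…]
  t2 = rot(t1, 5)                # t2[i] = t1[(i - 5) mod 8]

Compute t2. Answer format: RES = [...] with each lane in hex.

→ t0 |9d|ef|3a|bd|e7|2a|aa|48|
→ t1 |e7|59|2a|bb|aa|29|48|a5|
→ t2 |bb|aa|29|48|a5|e7|59|2a|

RES = [ 0xbb  0xaa  0x29  0x48  0xa5  0xe7  0x59  0x2a ]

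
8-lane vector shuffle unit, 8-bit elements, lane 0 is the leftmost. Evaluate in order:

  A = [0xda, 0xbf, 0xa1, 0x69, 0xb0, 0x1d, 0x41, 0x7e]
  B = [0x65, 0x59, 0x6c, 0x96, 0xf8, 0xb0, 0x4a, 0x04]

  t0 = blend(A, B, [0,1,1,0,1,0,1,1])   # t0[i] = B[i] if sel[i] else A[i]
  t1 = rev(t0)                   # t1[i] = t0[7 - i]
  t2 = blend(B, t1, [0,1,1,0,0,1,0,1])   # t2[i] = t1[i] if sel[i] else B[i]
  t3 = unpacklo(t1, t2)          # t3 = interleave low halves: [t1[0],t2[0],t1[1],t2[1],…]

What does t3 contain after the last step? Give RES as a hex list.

RES = [ 0x04  0x65  0x4a  0x4a  0x1d  0x1d  0xf8  0x96 ]

→ t0 |da|59|6c|69|f8|1d|4a|04|
→ t1 |04|4a|1d|f8|69|6c|59|da|
→ t2 |65|4a|1d|96|f8|6c|4a|da|
→ t3 |04|65|4a|4a|1d|1d|f8|96|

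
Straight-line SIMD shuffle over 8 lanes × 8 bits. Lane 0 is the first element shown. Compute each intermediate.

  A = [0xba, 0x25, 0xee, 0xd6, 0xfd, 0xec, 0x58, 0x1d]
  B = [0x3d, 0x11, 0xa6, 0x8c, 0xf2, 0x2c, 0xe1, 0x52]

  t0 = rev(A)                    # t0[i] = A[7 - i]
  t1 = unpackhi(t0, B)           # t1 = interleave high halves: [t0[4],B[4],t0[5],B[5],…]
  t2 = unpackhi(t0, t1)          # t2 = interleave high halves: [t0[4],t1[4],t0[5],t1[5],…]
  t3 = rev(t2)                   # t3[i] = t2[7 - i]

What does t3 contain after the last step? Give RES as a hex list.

→ t0 |1d|58|ec|fd|d6|ee|25|ba|
→ t1 |d6|f2|ee|2c|25|e1|ba|52|
→ t2 |d6|25|ee|e1|25|ba|ba|52|
→ t3 |52|ba|ba|25|e1|ee|25|d6|

RES = [ 0x52  0xba  0xba  0x25  0xe1  0xee  0x25  0xd6 ]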